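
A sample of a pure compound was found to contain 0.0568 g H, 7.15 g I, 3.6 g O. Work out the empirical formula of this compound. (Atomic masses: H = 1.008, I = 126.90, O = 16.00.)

HIO4

H: 0.0568 g ÷ 1.008 g/mol = 0.05635 mol
I: 7.15 g ÷ 126.90 g/mol = 0.05634 mol
O: 3.6 g ÷ 16.00 g/mol = 0.225 mol
Divide by the smallest (0.05634 mol I): H 1.000, I 1.000, O 3.993
Ratio ≈ 1:1:4, so the empirical formula is HIO4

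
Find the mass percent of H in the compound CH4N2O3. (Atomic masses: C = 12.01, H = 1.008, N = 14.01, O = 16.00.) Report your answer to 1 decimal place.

4.4%

Molar mass = 1(12.01) + 4(1.008) + 2(14.01) + 3(16.00) = 92.062 g/mol
Mass of H per mole = 4 × 1.008 = 4.032 g
% H = 4.032 / 92.062 × 100 = 4.4%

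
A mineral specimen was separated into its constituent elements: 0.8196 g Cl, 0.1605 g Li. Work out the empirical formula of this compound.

Moles — Cl: 0.8196 / 35.45 = 0.02312 mol; Li: 0.1605 / 6.94 = 0.02313 mol
Smallest is Cl at 0.02312 mol; normalising gives Cl 1.000, Li 1.000
→ ClLi

ClLi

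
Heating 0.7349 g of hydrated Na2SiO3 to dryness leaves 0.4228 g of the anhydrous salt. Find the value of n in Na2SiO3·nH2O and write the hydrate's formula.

Na2SiO3·5H2O

Mass of water lost = 0.7349 − 0.4228 = 0.3121 g → 0.3121 / 18.02 = 0.01732 mol H2O
Molar mass of Na2SiO3 = 122.07 g/mol → mol Na2SiO3 = 0.4228 / 122.07 = 0.003464
n = 0.01732 / 0.003464 = 5.00 ≈ 5 → Na2SiO3·5H2O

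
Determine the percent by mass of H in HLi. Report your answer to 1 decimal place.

Molar mass = 1(1.008) + 1(6.94) = 7.948 g/mol
Mass of H per mole = 1 × 1.008 = 1.008 g
% H = 1.008 / 7.948 × 100 = 12.7%

12.7%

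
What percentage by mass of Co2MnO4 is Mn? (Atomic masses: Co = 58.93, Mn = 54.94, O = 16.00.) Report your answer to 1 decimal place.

Molar mass = 2(58.93) + 1(54.94) + 4(16.00) = 236.800 g/mol
Mass of Mn per mole = 1 × 54.94 = 54.940 g
% Mn = 54.940 / 236.800 × 100 = 23.2%

23.2%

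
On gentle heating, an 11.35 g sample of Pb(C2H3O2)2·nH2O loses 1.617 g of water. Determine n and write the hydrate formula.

Pb(C2H3O2)2·3H2O

Mass of anhydrous Pb(C2H3O2)2 = 11.35 − 1.617 = 9.733 g
mol H2O = 1.617 / 18.02 = 0.08973
Molar mass of Pb(C2H3O2)2 = 325.29 g/mol → mol Pb(C2H3O2)2 = 9.733 / 325.29 = 0.02992
n = 0.08973 / 0.02992 = 3.00 ≈ 3 → Pb(C2H3O2)2·3H2O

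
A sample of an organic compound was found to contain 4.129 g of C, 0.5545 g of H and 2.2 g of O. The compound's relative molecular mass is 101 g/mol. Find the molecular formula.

C5H8O2

Moles — C: 4.129 / 12.01 = 0.3438 mol; H: 0.5545 / 1.008 = 0.5501 mol; O: 2.2 / 16.00 = 0.1375 mol
Divide by the smallest (0.1375 mol O): C 2.500, H 4.001, O 1.000
×2: C 5.00, H 8.00, O 2.00 → C5H8O2
Empirical-formula mass = 100.11 g/mol
n = 101 / 100.11 = 1.01 ≈ 1
Molecular formula = empirical formula = C5H8O2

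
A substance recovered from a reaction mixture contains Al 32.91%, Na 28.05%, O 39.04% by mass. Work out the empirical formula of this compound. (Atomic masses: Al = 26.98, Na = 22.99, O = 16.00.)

AlNaO2

Assume 100 g: 32.91 g Al, 28.05 g Na, 39.04 g O.
Moles — Al: 32.91 / 26.98 = 1.22 mol; Na: 28.05 / 22.99 = 1.22 mol; O: 39.04 / 16.00 = 2.44 mol
Ratios (÷ 1.22): Al 1.000, Na 1.000, O 2.000
Ratio ≈ 1:1:2, so the empirical formula is AlNaO2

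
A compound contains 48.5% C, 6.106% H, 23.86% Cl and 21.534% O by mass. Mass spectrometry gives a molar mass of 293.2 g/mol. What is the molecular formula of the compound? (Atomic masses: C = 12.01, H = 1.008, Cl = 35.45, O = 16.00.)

Assume 100 g: 48.5 g C, 6.106 g H, 23.86 g Cl, 21.534 g O.
Moles — C: 48.5 / 12.01 = 4.038 mol; H: 6.106 / 1.008 = 6.058 mol; Cl: 23.86 / 35.45 = 0.6731 mol; O: 21.534 / 16.00 = 1.346 mol
Divide by the smallest (0.6731 mol Cl): C 6.000, H 9.000, Cl 1.000, O 2.000
Ratio ≈ 6:9:1:2, so the empirical formula is C6H9ClO2
Empirical-formula mass = 148.58 g/mol
n = 293.2 / 148.58 = 1.97 ≈ 2
Molecular formula = (C6H9ClO2)×2 = C12H18Cl2O4

C12H18Cl2O4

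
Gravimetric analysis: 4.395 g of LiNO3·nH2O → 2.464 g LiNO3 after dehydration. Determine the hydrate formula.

Mass of water lost = 4.395 − 2.464 = 1.931 g → 1.931 / 18.02 = 0.1072 mol H2O
Molar mass of LiNO3 = 68.95 g/mol → mol LiNO3 = 2.464 / 68.95 = 0.03574
n = 0.1072 / 0.03574 = 3.00 ≈ 3 → LiNO3·3H2O

LiNO3·3H2O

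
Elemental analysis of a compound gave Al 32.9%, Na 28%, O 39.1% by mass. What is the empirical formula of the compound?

Assume 100 g: 32.9 g Al, 28 g Na, 39.1 g O.
Moles — Al: 32.9 / 26.98 = 1.219 mol; Na: 28 / 22.99 = 1.218 mol; O: 39.1 / 16.00 = 2.444 mol
Divide by the smallest (1.218 mol Na): Al 1.001, Na 1.000, O 2.006
→ AlNaO2

AlNaO2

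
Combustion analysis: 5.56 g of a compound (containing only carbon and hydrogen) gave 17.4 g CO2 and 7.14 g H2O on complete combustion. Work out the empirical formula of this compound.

mol C = 17.4 / 44.01 = 0.3954; mass C = 0.3954 × 12.01 = 4.748 g
mol H = 2 × (7.14 / 18.02) = 0.7925; mass H = 0.7925 × 1.008 = 0.7988 g
Divide by the smallest (0.3954 mol C): C 1.000, H 2.004
→ CH2

CH2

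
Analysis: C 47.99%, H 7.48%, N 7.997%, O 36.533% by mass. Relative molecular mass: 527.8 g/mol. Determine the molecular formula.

Assume 100 g: 47.99 g C, 7.48 g H, 7.997 g N, 36.533 g O.
Moles — C: 47.99 / 12.01 = 3.996 mol; H: 7.48 / 1.008 = 7.421 mol; N: 7.997 / 14.01 = 0.5708 mol; O: 36.533 / 16.00 = 2.283 mol
Smallest is N at 0.5708 mol; normalising gives C 7.000, H 13.000, N 1.000, O 4.000
Ratio ≈ 7:13:1:4, so the empirical formula is C7H13NO4
Empirical-formula mass = 175.18 g/mol
n = 527.8 / 175.18 = 3.01 ≈ 3
Molecular formula = (C7H13NO4)×3 = C21H39N3O12

C21H39N3O12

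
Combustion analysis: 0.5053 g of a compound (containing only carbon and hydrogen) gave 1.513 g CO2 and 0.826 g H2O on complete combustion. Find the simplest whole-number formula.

C3H8

mol C = 1.513 / 44.01 = 0.03438; mass C = 0.03438 × 12.01 = 0.4129 g
mol H = 2 × (0.826 / 18.02) = 0.09168; mass H = 0.09168 × 1.008 = 0.09241 g
Divide by the smallest (0.03438 mol C): C 1.000, H 2.667
Scaling by 3: C 3.00, H 8.00 → C3H8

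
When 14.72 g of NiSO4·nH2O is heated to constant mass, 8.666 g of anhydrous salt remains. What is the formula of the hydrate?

NiSO4·6H2O

Mass of water lost = 14.72 − 8.666 = 6.054 g → 6.054 / 18.02 = 0.336 mol H2O
Molar mass of NiSO4 = 154.76 g/mol → mol NiSO4 = 8.666 / 154.76 = 0.056
n = 0.336 / 0.056 = 6.00 ≈ 6 → NiSO4·6H2O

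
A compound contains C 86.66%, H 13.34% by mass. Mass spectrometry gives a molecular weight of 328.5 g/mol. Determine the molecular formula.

C24H44

Assume 100 g: 86.66 g C, 13.34 g H.
C: 86.66 g ÷ 12.01 g/mol = 7.216 mol
H: 13.34 g ÷ 1.008 g/mol = 13.23 mol
Divide by the smallest (7.216 mol C): C 1.000, H 1.834
×6: C 6.00, H 11.00 → C6H11
Empirical-formula mass = 83.15 g/mol
n = 328.5 / 83.15 = 3.95 ≈ 4
Molecular formula = (C6H11)×4 = C24H44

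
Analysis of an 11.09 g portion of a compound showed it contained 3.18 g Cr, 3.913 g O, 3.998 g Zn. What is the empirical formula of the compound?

n(Cr) = 3.18/52.00 = 0.06115, n(O) = 3.913/16.00 = 0.2446, n(Zn) = 3.998/65.38 = 0.06115
Smallest is Zn at 0.06115 mol; normalising gives Cr 1.000, O 3.999, Zn 1.000
≈ 1:4:1 → CrO4Zn

CrO4Zn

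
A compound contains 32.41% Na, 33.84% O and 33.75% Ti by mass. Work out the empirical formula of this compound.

Na2O3Ti

Assume 100 g: 32.41 g Na, 33.84 g O, 33.75 g Ti.
Moles — Na: 32.41 / 22.99 = 1.41 mol; O: 33.84 / 16.00 = 2.115 mol; Ti: 33.75 / 47.87 = 0.705 mol
Smallest is Ti at 0.705 mol; normalising gives Na 2.000, O 3.000, Ti 1.000
→ Na2O3Ti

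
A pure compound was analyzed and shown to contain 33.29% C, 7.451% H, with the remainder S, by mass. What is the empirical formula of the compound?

C3H8S2

Assume 100 g: 33.29 g C, 7.451 g H, 59.259 g S.
n(C) = 33.29/12.01 = 2.772, n(H) = 7.451/1.008 = 7.392, n(S) = 59.259/32.07 = 1.848
Smallest is S at 1.848 mol; normalising gives C 1.500, H 4.000, S 1.000
Multiply by 2: C 3.00, H 8.00, S 2.00 → C3H8S2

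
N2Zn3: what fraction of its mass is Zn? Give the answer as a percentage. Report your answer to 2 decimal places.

87.50%

Molar mass = 2(14.01) + 3(65.38) = 224.160 g/mol
Mass of Zn per mole = 3 × 65.38 = 196.140 g
% Zn = 196.140 / 224.160 × 100 = 87.50%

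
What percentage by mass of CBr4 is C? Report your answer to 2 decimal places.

3.62%

Molar mass = 1(12.01) + 4(79.90) = 331.610 g/mol
Mass of C per mole = 1 × 12.01 = 12.010 g
% C = 12.010 / 331.610 × 100 = 3.62%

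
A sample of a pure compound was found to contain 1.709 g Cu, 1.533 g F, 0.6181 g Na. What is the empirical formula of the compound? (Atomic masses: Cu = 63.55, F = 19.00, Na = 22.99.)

Cu: 1.709 g ÷ 63.55 g/mol = 0.02689 mol
F: 1.533 g ÷ 19.00 g/mol = 0.08068 mol
Na: 0.6181 g ÷ 22.99 g/mol = 0.02689 mol
Divide by the smallest (0.02689 mol Na): Cu 1.000, F 3.001, Na 1.000
→ CuF3Na

CuF3Na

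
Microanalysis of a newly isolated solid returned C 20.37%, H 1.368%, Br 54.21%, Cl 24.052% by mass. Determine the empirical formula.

C5H4Br2Cl2

Assume 100 g: 20.37 g C, 1.368 g H, 54.21 g Br, 24.052 g Cl.
C: 20.37 g ÷ 12.01 g/mol = 1.696 mol
H: 1.368 g ÷ 1.008 g/mol = 1.357 mol
Br: 54.21 g ÷ 79.90 g/mol = 0.6785 mol
Cl: 24.052 g ÷ 35.45 g/mol = 0.6785 mol
Smallest is Br at 0.6785 mol; normalising gives C 2.500, H 2.000, Br 1.000, Cl 1.000
×2: C 5.00, H 4.00, Br 2.00, Cl 2.00 → C5H4Br2Cl2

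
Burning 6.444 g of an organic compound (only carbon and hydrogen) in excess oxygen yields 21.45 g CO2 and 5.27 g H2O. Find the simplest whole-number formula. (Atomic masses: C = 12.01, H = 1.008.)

C5H6

mol C = 21.45 / 44.01 = 0.4874; mass C = 0.4874 × 12.01 = 5.854 g
mol H = 2 × (5.27 / 18.02) = 0.5849; mass H = 0.5849 × 1.008 = 0.5896 g
Smallest is C at 0.4874 mol; normalising gives C 1.000, H 1.200
Scaling by 5: C 5.00, H 6.00 → C5H6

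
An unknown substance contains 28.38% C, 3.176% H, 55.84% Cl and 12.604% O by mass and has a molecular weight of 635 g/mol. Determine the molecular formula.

Assume 100 g: 28.38 g C, 3.176 g H, 55.84 g Cl, 12.604 g O.
C: 28.38 g ÷ 12.01 g/mol = 2.363 mol
H: 3.176 g ÷ 1.008 g/mol = 3.151 mol
Cl: 55.84 g ÷ 35.45 g/mol = 1.575 mol
O: 12.604 g ÷ 16.00 g/mol = 0.7877 mol
Smallest is O at 0.7877 mol; normalising gives C 3.000, H 4.000, Cl 2.000, O 1.000
≈ 3:4:2:1 → C3H4Cl2O
Empirical-formula mass = 126.96 g/mol
n = 635 / 126.96 = 5.00 ≈ 5
Molecular formula = (C3H4Cl2O)×5 = C15H20Cl10O5

C15H20Cl10O5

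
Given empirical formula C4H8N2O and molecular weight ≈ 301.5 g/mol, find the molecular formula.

Empirical-formula mass = 100.12 g/mol
n = 301.5 / 100.12 = 3.01 ≈ 3
Molecular formula = (C4H8N2O)3 = C12H24N6O3

C12H24N6O3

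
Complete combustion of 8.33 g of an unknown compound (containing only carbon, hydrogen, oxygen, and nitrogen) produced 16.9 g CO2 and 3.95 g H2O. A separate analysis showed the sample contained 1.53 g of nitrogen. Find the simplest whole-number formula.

C7H8N2O2

mol C = 16.9 / 44.01 = 0.3840; mass C = 0.3840 × 12.01 = 4.612 g
mol H = 2 × (3.95 / 18.02) = 0.4384; mass H = 0.4384 × 1.008 = 0.4419 g
mol N = 1.53 / 14.01 = 0.1092
mass O = 8.33 − (6.584) = 1.746 g → mol O = 0.1091
Divide by the smallest (0.1091 mol O): C 3.519, H 4.017, N 1.001, O 1.000
Multiply by 2: C 7.04, H 8.03, N 2.00, O 2.00 → C7H8N2O2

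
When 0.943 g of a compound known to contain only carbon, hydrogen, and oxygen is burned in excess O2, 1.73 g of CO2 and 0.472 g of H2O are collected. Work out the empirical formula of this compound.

C3H4O2

mol C = 1.73 / 44.01 = 0.03931; mass C = 0.03931 × 12.01 = 0.4721 g
mol H = 2 × (0.472 / 18.02) = 0.05239; mass H = 0.05239 × 1.008 = 0.05281 g
mass O = 0.943 − (0.5249) = 0.4181 g → mol O = 0.02613
Smallest is O at 0.02613 mol; normalising gives C 1.504, H 2.005, O 1.000
×2: C 3.01, H 4.01, O 2.00 → C3H4O2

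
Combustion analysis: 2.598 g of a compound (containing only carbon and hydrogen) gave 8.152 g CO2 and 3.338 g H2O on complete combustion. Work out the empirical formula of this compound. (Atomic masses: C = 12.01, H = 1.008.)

CH2

mol C = 8.152 / 44.01 = 0.1852; mass C = 0.1852 × 12.01 = 2.225 g
mol H = 2 × (3.338 / 18.02) = 0.3705; mass H = 0.3705 × 1.008 = 0.3734 g
Divide by the smallest (0.1852 mol C): C 1.000, H 2.000
→ CH2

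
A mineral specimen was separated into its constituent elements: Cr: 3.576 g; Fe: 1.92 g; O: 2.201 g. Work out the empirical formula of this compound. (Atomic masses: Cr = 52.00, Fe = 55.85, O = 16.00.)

Moles — Cr: 3.576 / 52.00 = 0.06877 mol; Fe: 1.92 / 55.85 = 0.03438 mol; O: 2.201 / 16.00 = 0.1376 mol
Smallest is Fe at 0.03438 mol; normalising gives Cr 2.000, Fe 1.000, O 4.001
→ Cr2FeO4

Cr2FeO4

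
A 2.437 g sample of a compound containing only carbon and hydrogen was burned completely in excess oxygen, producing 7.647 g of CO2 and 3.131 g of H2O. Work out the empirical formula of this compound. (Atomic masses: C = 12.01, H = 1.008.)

mol C = 7.647 / 44.01 = 0.1738; mass C = 0.1738 × 12.01 = 2.087 g
mol H = 2 × (3.131 / 18.02) = 0.3475; mass H = 0.3475 × 1.008 = 0.3503 g
Smallest is C at 0.1738 mol; normalising gives C 1.000, H 2.000
Ratio ≈ 1:2, so the empirical formula is CH2

CH2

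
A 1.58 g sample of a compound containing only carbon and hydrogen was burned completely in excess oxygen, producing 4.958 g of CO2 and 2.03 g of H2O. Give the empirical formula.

mol C = 4.958 / 44.01 = 0.1127; mass C = 0.1127 × 12.01 = 1.353 g
mol H = 2 × (2.03 / 18.02) = 0.2253; mass H = 0.2253 × 1.008 = 0.2271 g
Smallest is C at 0.1127 mol; normalising gives C 1.000, H 2.000
≈ 1:2 → CH2

CH2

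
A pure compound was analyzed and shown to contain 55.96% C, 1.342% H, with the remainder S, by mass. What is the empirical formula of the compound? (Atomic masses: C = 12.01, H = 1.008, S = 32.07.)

C7H2S2

Assume 100 g: 55.96 g C, 1.342 g H, 42.698 g S.
n(C) = 55.96/12.01 = 4.659, n(H) = 1.342/1.008 = 1.331, n(S) = 42.698/32.07 = 1.331
Smallest is H at 1.331 mol; normalising gives C 3.500, H 1.000, S 1.000
×2: C 7.00, H 2.00, S 2.00 → C7H2S2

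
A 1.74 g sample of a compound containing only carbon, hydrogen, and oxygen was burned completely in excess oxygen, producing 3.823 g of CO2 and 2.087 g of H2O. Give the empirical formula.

mol C = 3.823 / 44.01 = 0.08687; mass C = 0.08687 × 12.01 = 1.043 g
mol H = 2 × (2.087 / 18.02) = 0.2316; mass H = 0.2316 × 1.008 = 0.2335 g
mass O = 1.74 − (1.277) = 0.4632 g → mol O = 0.02895
Smallest is O at 0.02895 mol; normalising gives C 3.000, H 8.000, O 1.000
→ C3H8O

C3H8O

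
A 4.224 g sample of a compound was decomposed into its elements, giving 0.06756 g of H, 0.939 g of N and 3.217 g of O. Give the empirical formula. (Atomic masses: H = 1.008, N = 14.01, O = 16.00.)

HNO3

H: 0.06756 g ÷ 1.008 g/mol = 0.06702 mol
N: 0.939 g ÷ 14.01 g/mol = 0.06702 mol
O: 3.217 g ÷ 16.00 g/mol = 0.2011 mol
Ratios (÷ 0.06702): H 1.000, N 1.000, O 3.000
≈ 1:1:3 → HNO3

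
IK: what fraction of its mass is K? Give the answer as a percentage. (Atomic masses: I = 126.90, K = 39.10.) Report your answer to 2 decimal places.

Molar mass = 1(126.90) + 1(39.10) = 166.000 g/mol
Mass of K per mole = 1 × 39.10 = 39.100 g
% K = 39.100 / 166.000 × 100 = 23.55%

23.55%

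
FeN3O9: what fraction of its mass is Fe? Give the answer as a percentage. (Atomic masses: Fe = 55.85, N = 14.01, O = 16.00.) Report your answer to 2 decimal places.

23.09%

Molar mass = 1(55.85) + 3(14.01) + 9(16.00) = 241.880 g/mol
Mass of Fe per mole = 1 × 55.85 = 55.850 g
% Fe = 55.850 / 241.880 × 100 = 23.09%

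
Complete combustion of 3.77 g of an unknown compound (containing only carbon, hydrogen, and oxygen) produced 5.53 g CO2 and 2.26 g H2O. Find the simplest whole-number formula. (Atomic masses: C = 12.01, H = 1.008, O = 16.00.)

mol C = 5.53 / 44.01 = 0.1257; mass C = 0.1257 × 12.01 = 1.509 g
mol H = 2 × (2.26 / 18.02) = 0.2508; mass H = 0.2508 × 1.008 = 0.2528 g
mass O = 3.77 − (1.762) = 2.008 g → mol O = 0.1255
Divide by the smallest (0.1255 mol O): C 1.001, H 1.999, O 1.000
→ CH2O

CH2O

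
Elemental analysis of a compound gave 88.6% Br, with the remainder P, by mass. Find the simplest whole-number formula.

Br3P

Assume 100 g: 88.6 g Br, 11.4 g P.
Moles — Br: 88.6 / 79.90 = 1.109 mol; P: 11.4 / 30.97 = 0.3681 mol
Ratios (÷ 0.3681): Br 3.012, P 1.000
Ratio ≈ 3:1, so the empirical formula is Br3P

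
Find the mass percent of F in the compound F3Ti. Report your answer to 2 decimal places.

54.35%

Molar mass = 3(19.00) + 1(47.87) = 104.870 g/mol
Mass of F per mole = 3 × 19.00 = 57.000 g
% F = 57.000 / 104.870 × 100 = 54.35%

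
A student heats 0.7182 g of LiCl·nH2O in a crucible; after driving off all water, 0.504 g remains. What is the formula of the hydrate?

Mass of water lost = 0.7182 − 0.504 = 0.2142 g → 0.2142 / 18.02 = 0.01189 mol H2O
Molar mass of LiCl = 42.39 g/mol → mol LiCl = 0.504 / 42.39 = 0.01189
n = 0.01189 / 0.01189 = 1.00 ≈ 1 → LiCl·H2O

LiCl·H2O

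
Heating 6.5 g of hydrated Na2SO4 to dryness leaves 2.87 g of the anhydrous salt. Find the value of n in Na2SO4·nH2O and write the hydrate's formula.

Mass of water lost = 6.5 − 2.87 = 3.63 g → 3.63 / 18.02 = 0.2014 mol H2O
Molar mass of Na2SO4 = 142.05 g/mol → mol Na2SO4 = 2.87 / 142.05 = 0.0202
n = 0.2014 / 0.0202 = 9.97 ≈ 10 → Na2SO4·10H2O

Na2SO4·10H2O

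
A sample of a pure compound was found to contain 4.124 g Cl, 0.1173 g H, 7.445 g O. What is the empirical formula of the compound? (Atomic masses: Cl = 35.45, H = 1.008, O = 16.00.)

ClHO4

Cl: 4.124 g ÷ 35.45 g/mol = 0.1163 mol
H: 0.1173 g ÷ 1.008 g/mol = 0.1164 mol
O: 7.445 g ÷ 16.00 g/mol = 0.4653 mol
Smallest is Cl at 0.1163 mol; normalising gives Cl 1.000, H 1.000, O 4.000
Ratio ≈ 1:1:4, so the empirical formula is ClHO4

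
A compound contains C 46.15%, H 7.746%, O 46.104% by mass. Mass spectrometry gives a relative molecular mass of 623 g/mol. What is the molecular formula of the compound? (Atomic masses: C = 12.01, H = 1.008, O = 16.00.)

C24H48O18

Assume 100 g: 46.15 g C, 7.746 g H, 46.104 g O.
C: 46.15 g ÷ 12.01 g/mol = 3.843 mol
H: 7.746 g ÷ 1.008 g/mol = 7.685 mol
O: 46.104 g ÷ 16.00 g/mol = 2.881 mol
Smallest is O at 2.881 mol; normalising gives C 1.334, H 2.667, O 1.000
Multiply by 3: C 4.00, H 8.00, O 3.00 → C4H8O3
Empirical-formula mass = 104.10 g/mol
n = 623 / 104.10 = 5.98 ≈ 6
Molecular formula = (C4H8O3)×6 = C24H48O18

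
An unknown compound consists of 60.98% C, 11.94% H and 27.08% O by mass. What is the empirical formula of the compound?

Assume 100 g: 60.98 g C, 11.94 g H, 27.08 g O.
n(C) = 60.98/12.01 = 5.077, n(H) = 11.94/1.008 = 11.85, n(O) = 27.08/16.00 = 1.692
Divide by the smallest (1.692 mol O): C 3.000, H 6.999, O 1.000
≈ 3:7:1 → C3H7O

C3H7O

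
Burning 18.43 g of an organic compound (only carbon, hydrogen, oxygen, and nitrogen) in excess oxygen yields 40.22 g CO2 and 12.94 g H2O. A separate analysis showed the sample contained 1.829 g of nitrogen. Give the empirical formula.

C7H11NO2

mol C = 40.22 / 44.01 = 0.9139; mass C = 0.9139 × 12.01 = 10.98 g
mol H = 2 × (12.94 / 18.02) = 1.436; mass H = 1.436 × 1.008 = 1.448 g
mol N = 1.829 / 14.01 = 0.1305
mass O = 18.43 − (14.25) = 4.178 g → mol O = 0.2611
Divide by the smallest (0.1305 mol N): C 7.000, H 11.001, N 1.000, O 2.000
→ C7H11NO2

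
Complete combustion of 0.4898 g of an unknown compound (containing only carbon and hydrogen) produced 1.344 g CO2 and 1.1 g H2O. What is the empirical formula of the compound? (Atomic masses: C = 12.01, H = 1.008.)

CH4

mol C = 1.344 / 44.01 = 0.03054; mass C = 0.03054 × 12.01 = 0.3668 g
mol H = 2 × (1.1 / 18.02) = 0.1221; mass H = 0.1221 × 1.008 = 0.1231 g
Divide by the smallest (0.03054 mol C): C 1.000, H 3.998
≈ 1:4 → CH4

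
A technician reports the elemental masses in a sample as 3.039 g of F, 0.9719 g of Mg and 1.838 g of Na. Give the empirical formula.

n(F) = 3.039/19.00 = 0.1599, n(Mg) = 0.9719/24.31 = 0.03998, n(Na) = 1.838/22.99 = 0.07995
Ratios (÷ 0.03998): F 4.001, Mg 1.000, Na 2.000
→ F4MgNa2

F4MgNa2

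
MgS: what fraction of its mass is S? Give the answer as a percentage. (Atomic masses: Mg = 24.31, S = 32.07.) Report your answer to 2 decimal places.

56.88%

Molar mass = 1(24.31) + 1(32.07) = 56.380 g/mol
Mass of S per mole = 1 × 32.07 = 32.070 g
% S = 32.070 / 56.380 × 100 = 56.88%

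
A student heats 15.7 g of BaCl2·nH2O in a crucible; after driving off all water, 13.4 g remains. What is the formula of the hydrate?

BaCl2·2H2O

Mass of water lost = 15.7 − 13.4 = 2.3 g → 2.3 / 18.02 = 0.1276 mol H2O
Molar mass of BaCl2 = 208.23 g/mol → mol BaCl2 = 13.4 / 208.23 = 0.06435
n = 0.1276 / 0.06435 = 1.98 ≈ 2 → BaCl2·2H2O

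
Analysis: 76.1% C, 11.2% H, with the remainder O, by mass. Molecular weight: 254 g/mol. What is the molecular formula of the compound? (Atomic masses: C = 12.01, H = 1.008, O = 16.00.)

Assume 100 g: 76.1 g C, 11.2 g H, 12.7 g O.
C: 76.1 g ÷ 12.01 g/mol = 6.336 mol
H: 11.2 g ÷ 1.008 g/mol = 11.11 mol
O: 12.7 g ÷ 16.00 g/mol = 0.7937 mol
Divide by the smallest (0.7937 mol O): C 7.983, H 13.998, O 1.000
Ratio ≈ 8:14:1, so the empirical formula is C8H14O
Empirical-formula mass = 126.19 g/mol
n = 254 / 126.19 = 2.01 ≈ 2
Molecular formula = (C8H14O)×2 = C16H28O2

C16H28O2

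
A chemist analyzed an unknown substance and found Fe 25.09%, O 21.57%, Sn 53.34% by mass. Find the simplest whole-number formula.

Assume 100 g: 25.09 g Fe, 21.57 g O, 53.34 g Sn.
n(Fe) = 25.09/55.85 = 0.4492, n(O) = 21.57/16.00 = 1.348, n(Sn) = 53.34/118.71 = 0.4493
Divide by the smallest (0.4492 mol Fe): Fe 1.000, O 3.001, Sn 1.000
≈ 1:3:1 → FeO3Sn

FeO3Sn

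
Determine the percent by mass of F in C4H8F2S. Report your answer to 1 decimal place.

Molar mass = 4(12.01) + 8(1.008) + 2(19.00) + 1(32.07) = 126.174 g/mol
Mass of F per mole = 2 × 19.00 = 38.000 g
% F = 38.000 / 126.174 × 100 = 30.1%

30.1%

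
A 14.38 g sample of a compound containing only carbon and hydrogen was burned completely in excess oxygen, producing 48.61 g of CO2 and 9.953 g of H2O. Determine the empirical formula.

CH

mol C = 48.61 / 44.01 = 1.105; mass C = 1.105 × 12.01 = 13.27 g
mol H = 2 × (9.953 / 18.02) = 1.105; mass H = 1.105 × 1.008 = 1.113 g
Ratios (÷ 1.105): C 1.000, H 1.000
Ratio ≈ 1:1, so the empirical formula is CH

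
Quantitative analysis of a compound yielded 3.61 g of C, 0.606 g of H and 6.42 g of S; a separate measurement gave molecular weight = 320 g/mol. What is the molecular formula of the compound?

C9H18S6

Moles — C: 3.61 / 12.01 = 0.3006 mol; H: 0.606 / 1.008 = 0.6012 mol; S: 6.42 / 32.07 = 0.2002 mol
Smallest is S at 0.2002 mol; normalising gives C 1.502, H 3.003, S 1.000
Scaling by 2: C 3.00, H 6.01, S 2.00 → C3H6S2
Empirical-formula mass = 106.22 g/mol
n = 320 / 106.22 = 3.01 ≈ 3
Molecular formula = (C3H6S2)×3 = C9H18S6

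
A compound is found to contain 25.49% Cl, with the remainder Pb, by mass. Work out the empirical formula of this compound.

Assume 100 g: 25.49 g Cl, 74.51 g Pb.
n(Cl) = 25.49/35.45 = 0.719, n(Pb) = 74.51/207.2 = 0.3596
Ratios (÷ 0.3596): Cl 2.000, Pb 1.000
Ratio ≈ 2:1, so the empirical formula is Cl2Pb

Cl2Pb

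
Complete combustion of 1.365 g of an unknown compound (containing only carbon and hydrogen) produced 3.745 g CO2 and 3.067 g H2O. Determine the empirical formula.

mol C = 3.745 / 44.01 = 0.08509; mass C = 0.08509 × 12.01 = 1.022 g
mol H = 2 × (3.067 / 18.02) = 0.3404; mass H = 0.3404 × 1.008 = 0.3431 g
Divide by the smallest (0.08509 mol C): C 1.000, H 4.000
≈ 1:4 → CH4

CH4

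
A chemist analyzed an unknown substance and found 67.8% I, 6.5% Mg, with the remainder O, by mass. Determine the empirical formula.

I2MgO6

Assume 100 g: 67.8 g I, 6.5 g Mg, 25.7 g O.
n(I) = 67.8/126.90 = 0.5343, n(Mg) = 6.5/24.31 = 0.2674, n(O) = 25.7/16.00 = 1.606
Smallest is Mg at 0.2674 mol; normalising gives I 1.998, Mg 1.000, O 6.007
Ratio ≈ 2:1:6, so the empirical formula is I2MgO6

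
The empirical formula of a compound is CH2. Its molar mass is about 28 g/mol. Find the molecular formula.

Empirical-formula mass = 14.03 g/mol
n = 28 / 14.03 = 2.00 ≈ 2
Molecular formula = (CH2)2 = C2H4

C2H4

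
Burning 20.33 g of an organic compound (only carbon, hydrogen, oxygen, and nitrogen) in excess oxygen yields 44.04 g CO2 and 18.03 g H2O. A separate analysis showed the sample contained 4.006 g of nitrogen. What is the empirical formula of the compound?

C7H14N2O

mol C = 44.04 / 44.01 = 1.001; mass C = 1.001 × 12.01 = 12.02 g
mol H = 2 × (18.03 / 18.02) = 2.001; mass H = 2.001 × 1.008 = 2.017 g
mol N = 4.006 / 14.01 = 0.2859
mass O = 20.33 − (18.04) = 2.289 g → mol O = 0.1430
Smallest is O at 0.143 mol; normalising gives C 6.996, H 13.990, N 1.999, O 1.000
Ratio ≈ 7:14:2:1, so the empirical formula is C7H14N2O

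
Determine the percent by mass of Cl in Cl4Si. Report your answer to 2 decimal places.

Molar mass = 4(35.45) + 1(28.09) = 169.890 g/mol
Mass of Cl per mole = 4 × 35.45 = 141.800 g
% Cl = 141.800 / 169.890 × 100 = 83.47%

83.47%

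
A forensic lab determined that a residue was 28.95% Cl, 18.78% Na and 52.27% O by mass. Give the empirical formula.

ClNaO4

Assume 100 g: 28.95 g Cl, 18.78 g Na, 52.27 g O.
Cl: 28.95 g ÷ 35.45 g/mol = 0.8166 mol
Na: 18.78 g ÷ 22.99 g/mol = 0.8169 mol
O: 52.27 g ÷ 16.00 g/mol = 3.267 mol
Ratios (÷ 0.8166): Cl 1.000, Na 1.000, O 4.000
Ratio ≈ 1:1:4, so the empirical formula is ClNaO4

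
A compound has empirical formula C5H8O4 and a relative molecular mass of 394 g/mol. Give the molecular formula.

Empirical-formula mass = 132.11 g/mol
n = 394 / 132.11 = 2.98 ≈ 3
Molecular formula = (C5H8O4)3 = C15H24O12

C15H24O12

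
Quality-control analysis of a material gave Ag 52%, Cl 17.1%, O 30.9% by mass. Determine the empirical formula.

AgClO4

Assume 100 g: 52 g Ag, 17.1 g Cl, 30.9 g O.
Moles — Ag: 52 / 107.87 = 0.4821 mol; Cl: 17.1 / 35.45 = 0.4824 mol; O: 30.9 / 16.00 = 1.931 mol
Divide by the smallest (0.4821 mol Ag): Ag 1.000, Cl 1.001, O 4.006
Ratio ≈ 1:1:4, so the empirical formula is AgClO4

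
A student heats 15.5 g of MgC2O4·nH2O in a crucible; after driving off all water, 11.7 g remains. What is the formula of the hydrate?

Mass of water lost = 15.5 − 11.7 = 3.8 g → 3.8 / 18.02 = 0.2109 mol H2O
Molar mass of MgC2O4 = 112.33 g/mol → mol MgC2O4 = 11.7 / 112.33 = 0.1042
n = 0.2109 / 0.1042 = 2.02 ≈ 2 → MgC2O4·2H2O

MgC2O4·2H2O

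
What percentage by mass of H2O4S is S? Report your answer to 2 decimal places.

Molar mass = 2(1.008) + 4(16.00) + 1(32.07) = 98.086 g/mol
Mass of S per mole = 1 × 32.07 = 32.070 g
% S = 32.070 / 98.086 × 100 = 32.70%

32.70%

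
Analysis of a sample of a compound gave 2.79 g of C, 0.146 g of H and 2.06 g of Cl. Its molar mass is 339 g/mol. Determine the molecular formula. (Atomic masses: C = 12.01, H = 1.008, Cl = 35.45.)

C: 2.79 g ÷ 12.01 g/mol = 0.2323 mol
H: 0.146 g ÷ 1.008 g/mol = 0.1448 mol
Cl: 2.06 g ÷ 35.45 g/mol = 0.05811 mol
Divide by the smallest (0.05811 mol Cl): C 3.998, H 2.493, Cl 1.000
Multiply by 2: C 8.00, H 4.99, Cl 2.00 → C8H5Cl2
Empirical-formula mass = 172.02 g/mol
n = 339 / 172.02 = 1.97 ≈ 2
Molecular formula = (C8H5Cl2)×2 = C16H10Cl4

C16H10Cl4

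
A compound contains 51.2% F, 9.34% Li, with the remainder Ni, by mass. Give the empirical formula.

Assume 100 g: 51.2 g F, 9.34 g Li, 39.46 g Ni.
F: 51.2 g ÷ 19.00 g/mol = 2.695 mol
Li: 9.34 g ÷ 6.94 g/mol = 1.346 mol
Ni: 39.46 g ÷ 58.69 g/mol = 0.6723 mol
Smallest is Ni at 0.6723 mol; normalising gives F 4.008, Li 2.002, Ni 1.000
≈ 4:2:1 → F4Li2Ni

F4Li2Ni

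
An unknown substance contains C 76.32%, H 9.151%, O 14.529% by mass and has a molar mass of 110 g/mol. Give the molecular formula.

Assume 100 g: 76.32 g C, 9.151 g H, 14.529 g O.
n(C) = 76.32/12.01 = 6.355, n(H) = 9.151/1.008 = 9.078, n(O) = 14.529/16.00 = 0.9081
Divide by the smallest (0.9081 mol O): C 6.998, H 9.998, O 1.000
Ratio ≈ 7:10:1, so the empirical formula is C7H10O
Empirical-formula mass = 110.15 g/mol
n = 110 / 110.15 = 1.00 ≈ 1
Molecular formula = empirical formula = C7H10O

C7H10O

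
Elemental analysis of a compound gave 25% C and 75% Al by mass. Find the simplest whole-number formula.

C3Al4

Assume 100 g: 25 g C, 75 g Al.
n(C) = 25/12.01 = 2.082, n(Al) = 75/26.98 = 2.78
Divide by the smallest (2.082 mol C): C 1.000, Al 1.335
Multiply by 3: C 3.00, Al 4.01 → C3Al4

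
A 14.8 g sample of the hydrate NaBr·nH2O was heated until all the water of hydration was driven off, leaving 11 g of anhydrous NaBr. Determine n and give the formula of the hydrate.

NaBr·2H2O

Mass of water lost = 14.8 − 11 = 3.8 g → 3.8 / 18.02 = 0.2109 mol H2O
Molar mass of NaBr = 102.89 g/mol → mol NaBr = 11 / 102.89 = 0.1069
n = 0.2109 / 0.1069 = 1.97 ≈ 2 → NaBr·2H2O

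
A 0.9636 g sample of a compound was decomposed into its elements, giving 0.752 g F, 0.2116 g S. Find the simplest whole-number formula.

n(F) = 0.752/19.00 = 0.03958, n(S) = 0.2116/32.07 = 0.006598
Divide by the smallest (0.006598 mol S): F 5.999, S 1.000
≈ 6:1 → F6S

F6S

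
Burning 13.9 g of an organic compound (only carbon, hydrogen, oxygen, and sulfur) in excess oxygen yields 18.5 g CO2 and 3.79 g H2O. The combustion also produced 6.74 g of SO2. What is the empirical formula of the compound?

mol C = 18.5 / 44.01 = 0.4204; mass C = 0.4204 × 12.01 = 5.049 g
mol H = 2 × (3.79 / 18.02) = 0.4206; mass H = 0.4206 × 1.008 = 0.4240 g
mol S = 6.74 / 64.07 = 0.1052; mass S = 3.374 g
mass O = 13.9 − (8.846) = 5.054 g → mol O = 0.3159
Divide by the smallest (0.1052 mol S): C 3.996, H 3.999, O 3.003, S 1.000
Ratio ≈ 4:4:3:1, so the empirical formula is C4H4O3S

C4H4O3S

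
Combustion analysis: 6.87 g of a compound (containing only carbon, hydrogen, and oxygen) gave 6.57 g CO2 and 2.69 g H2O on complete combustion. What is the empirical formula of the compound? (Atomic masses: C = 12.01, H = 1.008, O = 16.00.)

mol C = 6.57 / 44.01 = 0.1493; mass C = 0.1493 × 12.01 = 1.793 g
mol H = 2 × (2.69 / 18.02) = 0.2986; mass H = 0.2986 × 1.008 = 0.3009 g
mass O = 6.87 − (2.094) = 4.776 g → mol O = 0.2985
Divide by the smallest (0.1493 mol C): C 1.000, H 2.000, O 2.000
≈ 1:2:2 → CH2O2

CH2O2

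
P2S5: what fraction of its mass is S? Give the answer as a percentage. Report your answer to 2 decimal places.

72.14%

Molar mass = 2(30.97) + 5(32.07) = 222.290 g/mol
Mass of S per mole = 5 × 32.07 = 160.350 g
% S = 160.350 / 222.290 × 100 = 72.14%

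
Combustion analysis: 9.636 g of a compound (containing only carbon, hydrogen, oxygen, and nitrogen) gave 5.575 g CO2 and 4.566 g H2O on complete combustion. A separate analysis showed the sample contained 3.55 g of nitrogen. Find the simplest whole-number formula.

CH4N2O2

mol C = 5.575 / 44.01 = 0.1267; mass C = 0.1267 × 12.01 = 1.521 g
mol H = 2 × (4.566 / 18.02) = 0.5068; mass H = 0.5068 × 1.008 = 0.5108 g
mol N = 3.55 / 14.01 = 0.2534
mass O = 9.636 − (5.582) = 4.054 g → mol O = 0.2534
Divide by the smallest (0.1267 mol C): C 1.000, H 4.001, N 2.000, O 2.000
Ratio ≈ 1:4:2:2, so the empirical formula is CH4N2O2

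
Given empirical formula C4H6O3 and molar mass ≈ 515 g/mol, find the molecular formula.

C20H30O15

Empirical-formula mass = 102.09 g/mol
n = 515 / 102.09 = 5.04 ≈ 5
Molecular formula = (C4H6O3)5 = C20H30O15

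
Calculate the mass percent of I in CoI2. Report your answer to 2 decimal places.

Molar mass = 1(58.93) + 2(126.90) = 312.730 g/mol
Mass of I per mole = 2 × 126.90 = 253.800 g
% I = 253.800 / 312.730 × 100 = 81.16%

81.16%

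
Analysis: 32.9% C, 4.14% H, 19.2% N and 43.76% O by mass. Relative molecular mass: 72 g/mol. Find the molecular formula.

Assume 100 g: 32.9 g C, 4.14 g H, 19.2 g N, 43.76 g O.
C: 32.9 g ÷ 12.01 g/mol = 2.739 mol
H: 4.14 g ÷ 1.008 g/mol = 4.107 mol
N: 19.2 g ÷ 14.01 g/mol = 1.37 mol
O: 43.76 g ÷ 16.00 g/mol = 2.735 mol
Divide by the smallest (1.37 mol N): C 1.999, H 2.997, N 1.000, O 1.996
≈ 2:3:1:2 → C2H3NO2
Empirical-formula mass = 73.05 g/mol
n = 72 / 73.05 = 0.99 ≈ 1
Molecular formula = empirical formula = C2H3NO2

C2H3NO2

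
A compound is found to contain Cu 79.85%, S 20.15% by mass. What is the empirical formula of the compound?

Cu2S

Assume 100 g: 79.85 g Cu, 20.15 g S.
n(Cu) = 79.85/63.55 = 1.256, n(S) = 20.15/32.07 = 0.6283
Ratios (÷ 0.6283): Cu 2.000, S 1.000
Ratio ≈ 2:1, so the empirical formula is Cu2S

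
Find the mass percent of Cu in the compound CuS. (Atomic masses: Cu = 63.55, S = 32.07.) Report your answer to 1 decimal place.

66.5%

Molar mass = 1(63.55) + 1(32.07) = 95.620 g/mol
Mass of Cu per mole = 1 × 63.55 = 63.550 g
% Cu = 63.550 / 95.620 × 100 = 66.5%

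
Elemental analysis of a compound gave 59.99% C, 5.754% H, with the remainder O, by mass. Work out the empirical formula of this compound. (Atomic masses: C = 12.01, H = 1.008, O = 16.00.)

Assume 100 g: 59.99 g C, 5.754 g H, 34.256 g O.
Moles — C: 59.99 / 12.01 = 4.995 mol; H: 5.754 / 1.008 = 5.708 mol; O: 34.256 / 16.00 = 2.141 mol
Ratios (÷ 2.141): C 2.333, H 2.666, O 1.000
Multiply by 3: C 7.00, H 8.00, O 3.00 → C7H8O3

C7H8O3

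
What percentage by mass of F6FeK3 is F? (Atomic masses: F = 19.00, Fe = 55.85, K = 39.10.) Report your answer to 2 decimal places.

39.70%

Molar mass = 6(19.00) + 1(55.85) + 3(39.10) = 287.150 g/mol
Mass of F per mole = 6 × 19.00 = 114.000 g
% F = 114.000 / 287.150 × 100 = 39.70%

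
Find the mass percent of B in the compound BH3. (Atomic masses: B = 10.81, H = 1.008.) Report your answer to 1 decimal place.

78.1%

Molar mass = 1(10.81) + 3(1.008) = 13.834 g/mol
Mass of B per mole = 1 × 10.81 = 10.810 g
% B = 10.810 / 13.834 × 100 = 78.1%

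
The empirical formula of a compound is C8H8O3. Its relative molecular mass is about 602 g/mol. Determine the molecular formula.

Empirical-formula mass = 152.14 g/mol
n = 602 / 152.14 = 3.96 ≈ 4
Molecular formula = (C8H8O3)4 = C32H32O12

C32H32O12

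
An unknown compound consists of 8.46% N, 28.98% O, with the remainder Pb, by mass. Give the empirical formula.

N2O6Pb

Assume 100 g: 8.46 g N, 28.98 g O, 62.56 g Pb.
n(N) = 8.46/14.01 = 0.6039, n(O) = 28.98/16.00 = 1.811, n(Pb) = 62.56/207.2 = 0.3019
Divide by the smallest (0.3019 mol Pb): N 2.000, O 5.999, Pb 1.000
Ratio ≈ 2:6:1, so the empirical formula is N2O6Pb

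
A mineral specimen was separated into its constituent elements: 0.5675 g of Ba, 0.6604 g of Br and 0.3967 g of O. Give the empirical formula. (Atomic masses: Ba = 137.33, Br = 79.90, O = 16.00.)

BaBr2O6

n(Ba) = 0.5675/137.33 = 0.004132, n(Br) = 0.6604/79.90 = 0.008265, n(O) = 0.3967/16.00 = 0.02479
Divide by the smallest (0.004132 mol Ba): Ba 1.000, Br 2.000, O 6.000
Ratio ≈ 1:2:6, so the empirical formula is BaBr2O6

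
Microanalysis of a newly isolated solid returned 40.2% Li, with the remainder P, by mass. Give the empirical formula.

Assume 100 g: 40.2 g Li, 59.8 g P.
Moles — Li: 40.2 / 6.94 = 5.793 mol; P: 59.8 / 30.97 = 1.931 mol
Divide by the smallest (1.931 mol P): Li 3.000, P 1.000
→ Li3P

Li3P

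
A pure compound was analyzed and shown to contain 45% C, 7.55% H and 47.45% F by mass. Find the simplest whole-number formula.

Assume 100 g: 45 g C, 7.55 g H, 47.45 g F.
Moles — C: 45 / 12.01 = 3.747 mol; H: 7.55 / 1.008 = 7.49 mol; F: 47.45 / 19.00 = 2.497 mol
Ratios (÷ 2.497): C 1.500, H 2.999, F 1.000
Multiply by 2: C 3.00, H 6.00, F 2.00 → C3H6F2

C3H6F2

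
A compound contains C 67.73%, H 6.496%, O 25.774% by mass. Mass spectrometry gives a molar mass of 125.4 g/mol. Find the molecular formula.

Assume 100 g: 67.73 g C, 6.496 g H, 25.774 g O.
n(C) = 67.73/12.01 = 5.639, n(H) = 6.496/1.008 = 6.444, n(O) = 25.774/16.00 = 1.611
Divide by the smallest (1.611 mol O): C 3.501, H 4.001, O 1.000
Scaling by 2: C 7.00, H 8.00, O 2.00 → C7H8O2
Empirical-formula mass = 124.13 g/mol
n = 125.4 / 124.13 = 1.01 ≈ 1
Molecular formula = empirical formula = C7H8O2

C7H8O2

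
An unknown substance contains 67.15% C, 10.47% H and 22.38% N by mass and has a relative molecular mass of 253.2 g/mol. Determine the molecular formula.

C14H26N4

Assume 100 g: 67.15 g C, 10.47 g H, 22.38 g N.
C: 67.15 g ÷ 12.01 g/mol = 5.591 mol
H: 10.47 g ÷ 1.008 g/mol = 10.39 mol
N: 22.38 g ÷ 14.01 g/mol = 1.597 mol
Divide by the smallest (1.597 mol N): C 3.500, H 6.502, N 1.000
Multiply by 2: C 7.00, H 13.00, N 2.00 → C7H13N2
Empirical-formula mass = 125.19 g/mol
n = 253.2 / 125.19 = 2.02 ≈ 2
Molecular formula = (C7H13N2)×2 = C14H26N4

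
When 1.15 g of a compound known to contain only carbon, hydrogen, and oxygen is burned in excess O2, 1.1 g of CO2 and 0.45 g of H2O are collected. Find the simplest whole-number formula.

CH2O2

mol C = 1.1 / 44.01 = 0.02499; mass C = 0.02499 × 12.01 = 0.3002 g
mol H = 2 × (0.45 / 18.02) = 0.04994; mass H = 0.04994 × 1.008 = 0.05034 g
mass O = 1.15 − (0.3505) = 0.7995 g → mol O = 0.04997
Smallest is C at 0.02499 mol; normalising gives C 1.000, H 1.998, O 1.999
Ratio ≈ 1:2:2, so the empirical formula is CH2O2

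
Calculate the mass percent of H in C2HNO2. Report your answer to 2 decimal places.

1.42%

Molar mass = 2(12.01) + 1(1.008) + 1(14.01) + 2(16.00) = 71.038 g/mol
Mass of H per mole = 1 × 1.008 = 1.008 g
% H = 1.008 / 71.038 × 100 = 1.42%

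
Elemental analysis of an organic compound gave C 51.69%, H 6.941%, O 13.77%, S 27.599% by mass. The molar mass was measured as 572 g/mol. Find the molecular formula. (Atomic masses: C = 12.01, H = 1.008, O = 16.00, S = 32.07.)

Assume 100 g: 51.69 g C, 6.941 g H, 13.77 g O, 27.599 g S.
C: 51.69 g ÷ 12.01 g/mol = 4.304 mol
H: 6.941 g ÷ 1.008 g/mol = 6.886 mol
O: 13.77 g ÷ 16.00 g/mol = 0.8606 mol
S: 27.599 g ÷ 32.07 g/mol = 0.8606 mol
Divide by the smallest (0.8606 mol S): C 5.001, H 8.001, O 1.000, S 1.000
→ C5H8OS
Empirical-formula mass = 116.18 g/mol
n = 572 / 116.18 = 4.92 ≈ 5
Molecular formula = (C5H8OS)×5 = C25H40O5S5

C25H40O5S5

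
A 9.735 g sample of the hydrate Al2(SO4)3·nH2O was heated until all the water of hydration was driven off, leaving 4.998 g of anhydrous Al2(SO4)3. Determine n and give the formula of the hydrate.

Mass of water lost = 9.735 − 4.998 = 4.737 g → 4.737 / 18.02 = 0.2629 mol H2O
Molar mass of Al2(SO4)3 = 342.17 g/mol → mol Al2(SO4)3 = 4.998 / 342.17 = 0.01461
n = 0.2629 / 0.01461 = 18.00 ≈ 18 → Al2(SO4)3·18H2O

Al2(SO4)3·18H2O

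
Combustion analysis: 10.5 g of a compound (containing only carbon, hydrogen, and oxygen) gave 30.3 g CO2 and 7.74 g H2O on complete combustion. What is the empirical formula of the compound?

C8H10O

mol C = 30.3 / 44.01 = 0.6885; mass C = 0.6885 × 12.01 = 8.269 g
mol H = 2 × (7.74 / 18.02) = 0.8590; mass H = 0.8590 × 1.008 = 0.8659 g
mass O = 10.5 − (9.135) = 1.365 g → mol O = 0.08534
Ratios (÷ 0.08534): C 8.068, H 10.066, O 1.000
Ratio ≈ 8:10:1, so the empirical formula is C8H10O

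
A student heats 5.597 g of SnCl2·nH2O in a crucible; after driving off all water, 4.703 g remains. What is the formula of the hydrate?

SnCl2·2H2O

Mass of water lost = 5.597 − 4.703 = 0.894 g → 0.894 / 18.02 = 0.04961 mol H2O
Molar mass of SnCl2 = 189.61 g/mol → mol SnCl2 = 4.703 / 189.61 = 0.0248
n = 0.04961 / 0.0248 = 2.00 ≈ 2 → SnCl2·2H2O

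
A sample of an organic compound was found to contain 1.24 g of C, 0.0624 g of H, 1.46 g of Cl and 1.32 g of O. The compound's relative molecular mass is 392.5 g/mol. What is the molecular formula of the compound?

C10H6Cl4O8

Moles — C: 1.24 / 12.01 = 0.1032 mol; H: 0.0624 / 1.008 = 0.0619 mol; Cl: 1.46 / 35.45 = 0.04118 mol; O: 1.32 / 16.00 = 0.0825 mol
Divide by the smallest (0.04118 mol Cl): C 2.507, H 1.503, Cl 1.000, O 2.003
×2: C 5.01, H 3.01, Cl 2.00, O 4.01 → C5H3Cl2O4
Empirical-formula mass = 197.97 g/mol
n = 392.5 / 197.97 = 1.98 ≈ 2
Molecular formula = (C5H3Cl2O4)×2 = C10H6Cl4O8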